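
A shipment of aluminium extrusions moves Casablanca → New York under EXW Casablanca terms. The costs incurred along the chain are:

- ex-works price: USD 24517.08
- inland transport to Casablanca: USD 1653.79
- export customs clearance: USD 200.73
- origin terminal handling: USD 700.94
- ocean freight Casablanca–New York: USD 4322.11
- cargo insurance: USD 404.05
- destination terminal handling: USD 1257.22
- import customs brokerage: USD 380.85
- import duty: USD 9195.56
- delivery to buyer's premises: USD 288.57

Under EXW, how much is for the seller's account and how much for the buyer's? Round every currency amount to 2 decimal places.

Seller: USD 24517.08; buyer: USD 18403.82

EXW: the seller makes goods available at their premises; the buyer bears all onward costs.
Seller's account: goods 24517.08 = 24517.08
Buyer's account: inland to port 1653.79 + export clearance 200.73 + origin terminal 700.94 + freight 4322.11 + insurance 404.05 + destination terminal 1257.22 + brokerage 380.85 + duty 9195.56 + delivery 288.57 = 18403.82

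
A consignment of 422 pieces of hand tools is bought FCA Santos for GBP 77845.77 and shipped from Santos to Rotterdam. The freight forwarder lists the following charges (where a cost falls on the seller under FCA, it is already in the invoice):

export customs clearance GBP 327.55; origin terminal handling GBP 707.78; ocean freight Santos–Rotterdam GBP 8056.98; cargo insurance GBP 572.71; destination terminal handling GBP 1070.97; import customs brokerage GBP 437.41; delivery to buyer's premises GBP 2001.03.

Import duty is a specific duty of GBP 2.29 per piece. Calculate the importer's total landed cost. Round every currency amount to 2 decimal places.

Total landed cost: GBP 91659.03

FCA: the seller delivers export-cleared goods to the carrier; the buyer bears costs from that point.
Already in the invoice (seller's account under FCA): export clearance — exclude.
CIF value = FCA price + origin terminal + freight + insurance = 77845.77 + 707.78 + 8056.98 + 572.71 = 87183.24
Import duty = 422 × 2.29 = 966.38
Buyer bears: origin terminal 707.78 + freight 8056.98 + insurance 572.71 + destination terminal 1070.97 + brokerage 437.41 + delivery 2001.03 + duty 966.38 = 13813.26
Landed cost = invoice 77845.77 + 13813.26 = 91659.03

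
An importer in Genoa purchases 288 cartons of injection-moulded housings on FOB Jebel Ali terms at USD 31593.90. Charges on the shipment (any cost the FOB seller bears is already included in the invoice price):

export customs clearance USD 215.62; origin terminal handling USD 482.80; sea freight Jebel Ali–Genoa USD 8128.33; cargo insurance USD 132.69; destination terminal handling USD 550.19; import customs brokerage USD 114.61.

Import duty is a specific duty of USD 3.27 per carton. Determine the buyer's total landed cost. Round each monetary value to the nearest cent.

FOB: the seller bears costs until goods are on board at the origin port; the buyer bears freight, insurance and all costs thereafter.
Already in the invoice (seller's account under FOB): export clearance, origin terminal — exclude.
CIF value = FOB price + freight + insurance = 31593.90 + 8128.33 + 132.69 = 39854.92
Import duty = 288 × 3.27 = 941.76
Buyer bears: freight 8128.33 + insurance 132.69 + destination terminal 550.19 + brokerage 114.61 + duty 941.76 = 9867.58
Landed cost = invoice 31593.90 + 9867.58 = 41461.48

Total landed cost: USD 41461.48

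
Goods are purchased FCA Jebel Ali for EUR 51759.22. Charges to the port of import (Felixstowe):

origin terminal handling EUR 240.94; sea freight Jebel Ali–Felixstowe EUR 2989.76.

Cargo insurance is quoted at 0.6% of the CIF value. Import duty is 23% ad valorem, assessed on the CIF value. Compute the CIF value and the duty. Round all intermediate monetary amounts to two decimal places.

CIF value: EUR 55321.85; import duty: EUR 12724.03

Let C be the CIF value. C = FCA price + pre-shipment costs + freight + 0.6% × C
C − 0.6% × C = 51759.22 + 240.94 + 2989.76
0.994 × C = 54989.92
C = 54989.92 / 0.994 = 55321.85
Insurance premium = 0.6% × 55321.85 = 331.93
Import duty = 55321.85 × 23% = 12724.03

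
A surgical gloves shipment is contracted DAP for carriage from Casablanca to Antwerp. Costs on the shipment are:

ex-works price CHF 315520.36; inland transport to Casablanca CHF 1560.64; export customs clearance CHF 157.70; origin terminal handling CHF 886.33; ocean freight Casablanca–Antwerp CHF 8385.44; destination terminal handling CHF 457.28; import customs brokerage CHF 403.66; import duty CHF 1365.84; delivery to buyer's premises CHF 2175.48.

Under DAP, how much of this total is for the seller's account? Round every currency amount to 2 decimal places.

DAP: the seller bears all costs to the named destination except import duty and clearance.
Seller's account: goods 315520.36 + inland to port 1560.64 + export clearance 157.70 + origin terminal 886.33 + freight 8385.44 + destination terminal 457.28 + delivery 2175.48 = 329143.23
Buyer's account: brokerage 403.66 + duty 1365.84 = 1769.50

Seller's account: CHF 329143.23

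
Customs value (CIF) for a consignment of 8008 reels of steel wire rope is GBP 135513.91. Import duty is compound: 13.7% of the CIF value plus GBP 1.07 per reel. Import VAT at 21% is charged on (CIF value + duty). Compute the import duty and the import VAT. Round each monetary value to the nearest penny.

Ad valorem component: 135513.91 × 13.7% = 18565.41
Specific component: 8008 × 1.07 = 8568.56
Import duty = 18565.41 + 8568.56 = 27133.97
VAT base = CIF + duty = 135513.91 + 27133.97 = 162647.88
Import VAT = 162647.88 × 21% = 34156.05

Import duty: GBP 27133.97; import VAT: GBP 34156.05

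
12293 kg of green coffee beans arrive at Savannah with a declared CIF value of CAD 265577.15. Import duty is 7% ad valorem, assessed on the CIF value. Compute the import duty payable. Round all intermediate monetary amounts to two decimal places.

Import duty = 265577.15 × 7% = 18590.40

Import duty: CAD 18590.40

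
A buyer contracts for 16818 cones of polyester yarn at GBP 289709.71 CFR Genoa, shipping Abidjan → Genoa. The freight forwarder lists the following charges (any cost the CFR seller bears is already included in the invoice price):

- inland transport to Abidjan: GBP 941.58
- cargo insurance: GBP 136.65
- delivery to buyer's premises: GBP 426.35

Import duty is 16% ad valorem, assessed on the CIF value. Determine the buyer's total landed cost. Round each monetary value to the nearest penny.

Total landed cost: GBP 336648.13

CFR: the seller pays costs through ocean freight to the destination port, but not insurance.
Already in the invoice (seller's account under CFR): inland to port — exclude.
CIF value = CFR price + insurance = 289709.71 + 136.65 = 289846.36
Import duty = 289846.36 × 16% = 46375.42
Buyer bears: insurance 136.65 + delivery 426.35 + duty 46375.42 = 46938.42
Landed cost = invoice 289709.71 + 46938.42 = 336648.13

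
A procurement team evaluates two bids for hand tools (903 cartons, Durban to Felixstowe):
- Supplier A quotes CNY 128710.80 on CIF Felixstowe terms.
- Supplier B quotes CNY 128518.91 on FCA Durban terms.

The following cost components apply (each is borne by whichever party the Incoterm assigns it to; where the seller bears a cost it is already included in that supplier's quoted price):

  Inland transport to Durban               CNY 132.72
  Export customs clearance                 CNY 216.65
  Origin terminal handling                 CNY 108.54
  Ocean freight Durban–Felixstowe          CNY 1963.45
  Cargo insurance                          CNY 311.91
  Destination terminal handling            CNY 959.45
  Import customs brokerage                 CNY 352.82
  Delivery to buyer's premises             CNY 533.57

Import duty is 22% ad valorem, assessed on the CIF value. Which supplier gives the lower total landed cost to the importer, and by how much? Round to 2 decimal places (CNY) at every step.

Supplier A (CIF):
The CIF price already equals the CIF value: 128710.80
Import duty = 128710.80 × 22% = 28316.38
Buyer bears (A): 959.45 + 352.82 + 533.57 = 1845.84
Landed cost (A) = invoice 128710.80 + 1845.84 + duty 28316.38 = 158873.02
Supplier B (FCA):
CIF value = FCA price + origin terminal + freight + insurance = 128518.91 + 108.54 + 1963.45 + 311.91 = 130902.81
Import duty = 130902.81 × 22% = 28798.62
Buyer bears (B): 108.54 + 1963.45 + 311.91 + 959.45 + 352.82 + 533.57 = 4229.74
Landed cost (B) = invoice 128518.91 + 4229.74 + duty 28798.62 = 161547.27
Difference = |158873.02 − 161547.27| = 2674.25

Supplier A is cheaper by CNY 2674.25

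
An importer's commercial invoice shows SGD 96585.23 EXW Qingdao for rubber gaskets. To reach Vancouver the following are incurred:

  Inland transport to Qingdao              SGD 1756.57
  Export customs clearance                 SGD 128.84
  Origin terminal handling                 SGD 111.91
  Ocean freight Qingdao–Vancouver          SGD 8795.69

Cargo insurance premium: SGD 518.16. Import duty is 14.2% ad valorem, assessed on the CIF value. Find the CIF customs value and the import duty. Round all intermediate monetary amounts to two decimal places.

CIF value: SGD 107896.40; import duty: SGD 15321.29

CIF = EXW price + pre-shipment costs + freight + insurance
CIF = 96585.23 + 1756.57 + 128.84 + 111.91 + 8795.69 + 518.16 = 107896.40
Import duty = 107896.40 × 14.2% = 15321.29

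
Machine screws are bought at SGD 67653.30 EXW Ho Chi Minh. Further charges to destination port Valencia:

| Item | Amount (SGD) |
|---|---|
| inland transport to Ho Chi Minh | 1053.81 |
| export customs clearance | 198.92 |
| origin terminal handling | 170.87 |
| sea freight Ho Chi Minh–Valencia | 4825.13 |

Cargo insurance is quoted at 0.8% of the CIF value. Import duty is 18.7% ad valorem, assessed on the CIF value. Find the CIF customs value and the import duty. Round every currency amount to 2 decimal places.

Let C be the CIF value. C = EXW price + pre-shipment costs + freight + 0.8% × C
C − 0.8% × C = 67653.30 + 1053.81 + 198.92 + 170.87 + 4825.13
0.992 × C = 73902.03
C = 73902.03 / 0.992 = 74498.01
Insurance premium = 0.8% × 74498.01 = 595.98
Import duty = 74498.01 × 18.7% = 13931.13

CIF value: SGD 74498.01; import duty: SGD 13931.13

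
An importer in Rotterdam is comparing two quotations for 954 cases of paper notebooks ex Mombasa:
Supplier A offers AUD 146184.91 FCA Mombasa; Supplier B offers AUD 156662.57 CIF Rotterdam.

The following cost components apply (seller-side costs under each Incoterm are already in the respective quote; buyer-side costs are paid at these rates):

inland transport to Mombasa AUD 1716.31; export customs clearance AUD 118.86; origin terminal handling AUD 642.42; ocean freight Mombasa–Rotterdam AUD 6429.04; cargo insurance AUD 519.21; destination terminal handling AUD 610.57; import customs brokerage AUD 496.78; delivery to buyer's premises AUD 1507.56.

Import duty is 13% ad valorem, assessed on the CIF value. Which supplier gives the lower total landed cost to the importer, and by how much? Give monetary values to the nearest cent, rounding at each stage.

Supplier A is cheaper by AUD 3262.29

Supplier A (FCA):
CIF value = FCA price + origin terminal + freight + insurance = 146184.91 + 642.42 + 6429.04 + 519.21 = 153775.58
Import duty = 153775.58 × 13% = 19990.83
Buyer bears (A): 642.42 + 6429.04 + 519.21 + 610.57 + 496.78 + 1507.56 = 10205.58
Landed cost (A) = invoice 146184.91 + 10205.58 + duty 19990.83 = 176381.32
Supplier B (CIF):
The CIF price already equals the CIF value: 156662.57
Import duty = 156662.57 × 13% = 20366.13
Buyer bears (B): 610.57 + 496.78 + 1507.56 = 2614.91
Landed cost (B) = invoice 156662.57 + 2614.91 + duty 20366.13 = 179643.61
Difference = |176381.32 − 179643.61| = 3262.29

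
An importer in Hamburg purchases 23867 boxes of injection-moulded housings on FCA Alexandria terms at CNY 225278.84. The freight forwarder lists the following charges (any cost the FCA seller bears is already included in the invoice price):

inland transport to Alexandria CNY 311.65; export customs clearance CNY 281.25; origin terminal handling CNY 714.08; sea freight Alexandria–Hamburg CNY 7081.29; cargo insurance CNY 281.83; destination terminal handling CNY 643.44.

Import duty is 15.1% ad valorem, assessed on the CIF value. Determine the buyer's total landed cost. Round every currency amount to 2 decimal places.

FCA: the seller delivers export-cleared goods to the carrier; the buyer bears costs from that point.
Already in the invoice (seller's account under FCA): inland to port, export clearance — exclude.
CIF value = FCA price + origin terminal + freight + insurance = 225278.84 + 714.08 + 7081.29 + 281.83 = 233356.04
Import duty = 233356.04 × 15.1% = 35236.76
Buyer bears: origin terminal 714.08 + freight 7081.29 + insurance 281.83 + destination terminal 643.44 + duty 35236.76 = 43957.40
Landed cost = invoice 225278.84 + 43957.40 = 269236.24

Total landed cost: CNY 269236.24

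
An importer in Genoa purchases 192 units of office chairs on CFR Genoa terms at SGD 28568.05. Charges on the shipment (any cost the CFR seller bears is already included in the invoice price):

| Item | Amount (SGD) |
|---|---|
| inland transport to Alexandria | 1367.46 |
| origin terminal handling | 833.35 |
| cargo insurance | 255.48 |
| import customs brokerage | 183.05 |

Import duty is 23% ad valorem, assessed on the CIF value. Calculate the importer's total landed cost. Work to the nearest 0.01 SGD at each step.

Total landed cost: SGD 35635.99

CFR: the seller pays costs through ocean freight to the destination port, but not insurance.
Already in the invoice (seller's account under CFR): inland to port, origin terminal — exclude.
CIF value = CFR price + insurance = 28568.05 + 255.48 = 28823.53
Import duty = 28823.53 × 23% = 6629.41
Buyer bears: insurance 255.48 + brokerage 183.05 + duty 6629.41 = 7067.94
Landed cost = invoice 28568.05 + 7067.94 = 35635.99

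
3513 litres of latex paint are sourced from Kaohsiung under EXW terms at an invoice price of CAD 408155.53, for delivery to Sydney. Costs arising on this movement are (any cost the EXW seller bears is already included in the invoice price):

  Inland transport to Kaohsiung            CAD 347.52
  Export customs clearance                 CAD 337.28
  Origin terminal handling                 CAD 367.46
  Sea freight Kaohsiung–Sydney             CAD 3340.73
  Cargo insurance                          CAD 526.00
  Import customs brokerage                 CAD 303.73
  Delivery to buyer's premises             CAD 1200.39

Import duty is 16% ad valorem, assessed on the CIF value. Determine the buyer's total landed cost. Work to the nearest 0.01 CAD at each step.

EXW: the seller makes goods available at their premises; the buyer bears all onward costs.
CIF value = EXW price + inland to port + export clearance + origin terminal + freight + insurance = 408155.53 + 347.52 + 337.28 + 367.46 + 3340.73 + 526.00 = 413074.52
Import duty = 413074.52 × 16% = 66091.92
Buyer bears: inland to port 347.52 + export clearance 337.28 + origin terminal 367.46 + freight 3340.73 + insurance 526.00 + brokerage 303.73 + delivery 1200.39 + duty 66091.92 = 72515.03
Landed cost = invoice 408155.53 + 72515.03 = 480670.56

Total landed cost: CAD 480670.56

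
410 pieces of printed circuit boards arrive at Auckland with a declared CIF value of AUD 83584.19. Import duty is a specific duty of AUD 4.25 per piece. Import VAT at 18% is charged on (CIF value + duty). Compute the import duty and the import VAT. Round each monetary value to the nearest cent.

Import duty = 410 × 4.25 = 1742.50
VAT base = CIF + duty = 83584.19 + 1742.50 = 85326.69
Import VAT = 85326.69 × 18% = 15358.80

Import duty: AUD 1742.50; import VAT: AUD 15358.80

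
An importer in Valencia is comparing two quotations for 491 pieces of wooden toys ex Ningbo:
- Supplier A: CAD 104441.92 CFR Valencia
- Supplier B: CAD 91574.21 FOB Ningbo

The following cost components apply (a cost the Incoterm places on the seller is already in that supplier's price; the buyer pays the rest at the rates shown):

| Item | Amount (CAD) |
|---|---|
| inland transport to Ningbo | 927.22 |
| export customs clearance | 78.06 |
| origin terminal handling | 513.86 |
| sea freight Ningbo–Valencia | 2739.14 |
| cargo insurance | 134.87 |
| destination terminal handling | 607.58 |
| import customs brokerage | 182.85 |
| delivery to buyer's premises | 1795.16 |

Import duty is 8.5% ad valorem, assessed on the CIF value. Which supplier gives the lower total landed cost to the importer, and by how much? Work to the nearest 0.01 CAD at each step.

Supplier A (CFR):
CIF value = CFR price + insurance = 104441.92 + 134.87 = 104576.79
Import duty = 104576.79 × 8.5% = 8889.03
Buyer bears (A): 134.87 + 607.58 + 182.85 + 1795.16 = 2720.46
Landed cost (A) = invoice 104441.92 + 2720.46 + duty 8889.03 = 116051.41
Supplier B (FOB):
CIF value = FOB price + freight + insurance = 91574.21 + 2739.14 + 134.87 = 94448.22
Import duty = 94448.22 × 8.5% = 8028.10
Buyer bears (B): 2739.14 + 134.87 + 607.58 + 182.85 + 1795.16 = 5459.60
Landed cost (B) = invoice 91574.21 + 5459.60 + duty 8028.10 = 105061.91
Difference = |116051.41 − 105061.91| = 10989.50

Supplier B is cheaper by CAD 10989.50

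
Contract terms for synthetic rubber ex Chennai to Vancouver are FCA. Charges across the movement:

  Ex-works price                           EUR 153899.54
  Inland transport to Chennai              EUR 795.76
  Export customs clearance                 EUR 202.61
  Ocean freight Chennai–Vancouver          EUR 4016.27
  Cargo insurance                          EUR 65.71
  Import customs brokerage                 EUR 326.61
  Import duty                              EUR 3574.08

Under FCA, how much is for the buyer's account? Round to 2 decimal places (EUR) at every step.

FCA: the seller delivers export-cleared goods to the carrier; the buyer bears costs from that point.
Seller's account: goods 153899.54 + inland to port 795.76 + export clearance 202.61 = 154897.91
Buyer's account: freight 4016.27 + insurance 65.71 + brokerage 326.61 + duty 3574.08 = 7982.67

Buyer's account: EUR 7982.67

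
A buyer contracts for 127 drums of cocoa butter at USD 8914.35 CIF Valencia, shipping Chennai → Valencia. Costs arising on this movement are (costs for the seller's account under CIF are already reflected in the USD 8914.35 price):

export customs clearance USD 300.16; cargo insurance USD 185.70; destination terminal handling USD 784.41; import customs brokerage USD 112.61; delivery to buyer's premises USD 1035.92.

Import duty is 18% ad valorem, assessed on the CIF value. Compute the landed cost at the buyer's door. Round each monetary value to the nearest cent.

CIF: the seller pays costs through ocean freight and marine insurance to the destination port.
Already in the invoice (seller's account under CIF): export clearance, insurance — exclude.
The CIF price already equals the CIF value: 8914.35
Import duty = 8914.35 × 18% = 1604.58
Buyer bears: destination terminal 784.41 + brokerage 112.61 + delivery 1035.92 + duty 1604.58 = 3537.52
Landed cost = invoice 8914.35 + 3537.52 = 12451.87

Total landed cost: USD 12451.87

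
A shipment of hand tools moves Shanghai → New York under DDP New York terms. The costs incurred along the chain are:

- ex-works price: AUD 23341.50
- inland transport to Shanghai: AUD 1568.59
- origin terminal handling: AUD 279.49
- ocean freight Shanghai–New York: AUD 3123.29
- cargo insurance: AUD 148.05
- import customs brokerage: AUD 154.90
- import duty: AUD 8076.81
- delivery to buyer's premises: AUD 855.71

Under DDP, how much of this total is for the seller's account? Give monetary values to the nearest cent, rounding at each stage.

DDP: the seller bears all costs including import duty.
Seller's account: goods 23341.50 + inland to port 1568.59 + origin terminal 279.49 + freight 3123.29 + insurance 148.05 + brokerage 154.90 + duty 8076.81 + delivery 855.71 = 37548.34
Buyer's account: 0.00

Seller's account: AUD 37548.34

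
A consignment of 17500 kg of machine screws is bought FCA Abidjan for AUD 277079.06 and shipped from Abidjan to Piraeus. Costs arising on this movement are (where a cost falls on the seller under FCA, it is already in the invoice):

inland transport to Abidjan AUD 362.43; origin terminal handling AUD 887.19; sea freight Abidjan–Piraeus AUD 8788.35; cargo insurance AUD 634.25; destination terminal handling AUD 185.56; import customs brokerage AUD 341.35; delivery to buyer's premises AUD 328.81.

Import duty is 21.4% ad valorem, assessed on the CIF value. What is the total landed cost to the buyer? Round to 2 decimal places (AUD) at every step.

FCA: the seller delivers export-cleared goods to the carrier; the buyer bears costs from that point.
Already in the invoice (seller's account under FCA): inland to port — exclude.
CIF value = FCA price + origin terminal + freight + insurance = 277079.06 + 887.19 + 8788.35 + 634.25 = 287388.85
Import duty = 287388.85 × 21.4% = 61501.21
Buyer bears: origin terminal 887.19 + freight 8788.35 + insurance 634.25 + destination terminal 185.56 + brokerage 341.35 + delivery 328.81 + duty 61501.21 = 72666.72
Landed cost = invoice 277079.06 + 72666.72 = 349745.78

Total landed cost: AUD 349745.78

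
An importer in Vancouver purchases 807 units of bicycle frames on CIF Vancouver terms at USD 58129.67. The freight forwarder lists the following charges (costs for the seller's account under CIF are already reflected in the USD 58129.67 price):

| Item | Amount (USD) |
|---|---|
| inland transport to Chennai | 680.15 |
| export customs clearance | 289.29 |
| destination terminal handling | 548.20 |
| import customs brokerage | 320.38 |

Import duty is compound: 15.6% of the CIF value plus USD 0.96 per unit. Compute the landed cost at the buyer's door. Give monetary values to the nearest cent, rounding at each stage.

CIF: the seller pays costs through ocean freight and marine insurance to the destination port.
Already in the invoice (seller's account under CIF): inland to port, export clearance — exclude.
The CIF price already equals the CIF value: 58129.67
Ad valorem component: 58129.67 × 15.6% = 9068.23
Specific component: 807 × 0.96 = 774.72
Import duty = 9068.23 + 774.72 = 9842.95
Buyer bears: destination terminal 548.20 + brokerage 320.38 + duty 9842.95 = 10711.53
Landed cost = invoice 58129.67 + 10711.53 = 68841.20

Total landed cost: USD 68841.20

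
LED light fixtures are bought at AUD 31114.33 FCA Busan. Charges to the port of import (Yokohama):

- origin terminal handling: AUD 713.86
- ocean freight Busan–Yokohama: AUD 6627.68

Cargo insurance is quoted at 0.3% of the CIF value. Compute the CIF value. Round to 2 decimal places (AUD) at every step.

Let C be the CIF value. C = FCA price + pre-shipment costs + freight + 0.3% × C
C − 0.3% × C = 31114.33 + 713.86 + 6627.68
0.997 × C = 38455.87
C = 38455.87 / 0.997 = 38571.58
Insurance premium = 0.3% × 38571.58 = 115.71

CIF value: AUD 38571.58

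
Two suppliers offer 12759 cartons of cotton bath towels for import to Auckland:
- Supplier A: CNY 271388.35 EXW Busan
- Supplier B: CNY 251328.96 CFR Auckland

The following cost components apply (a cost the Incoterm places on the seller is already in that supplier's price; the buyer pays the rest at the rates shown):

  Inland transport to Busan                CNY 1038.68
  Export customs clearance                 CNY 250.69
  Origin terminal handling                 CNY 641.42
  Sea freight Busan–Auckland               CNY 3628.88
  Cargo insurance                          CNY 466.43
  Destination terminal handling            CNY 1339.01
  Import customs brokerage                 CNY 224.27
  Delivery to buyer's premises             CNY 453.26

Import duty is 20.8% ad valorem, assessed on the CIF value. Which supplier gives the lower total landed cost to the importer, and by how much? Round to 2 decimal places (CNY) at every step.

Supplier B is cheaper by CNY 30947.83

Supplier A (EXW):
CIF value = EXW price + inland to port + export clearance + origin terminal + freight + insurance = 271388.35 + 1038.68 + 250.69 + 641.42 + 3628.88 + 466.43 = 277414.45
Import duty = 277414.45 × 20.8% = 57702.21
Buyer bears (A): 1038.68 + 250.69 + 641.42 + 3628.88 + 466.43 + 1339.01 + 224.27 + 453.26 = 8042.64
Landed cost (A) = invoice 271388.35 + 8042.64 + duty 57702.21 = 337133.20
Supplier B (CFR):
CIF value = CFR price + insurance = 251328.96 + 466.43 = 251795.39
Import duty = 251795.39 × 20.8% = 52373.44
Buyer bears (B): 466.43 + 1339.01 + 224.27 + 453.26 = 2482.97
Landed cost (B) = invoice 251328.96 + 2482.97 + duty 52373.44 = 306185.37
Difference = |337133.20 − 306185.37| = 30947.83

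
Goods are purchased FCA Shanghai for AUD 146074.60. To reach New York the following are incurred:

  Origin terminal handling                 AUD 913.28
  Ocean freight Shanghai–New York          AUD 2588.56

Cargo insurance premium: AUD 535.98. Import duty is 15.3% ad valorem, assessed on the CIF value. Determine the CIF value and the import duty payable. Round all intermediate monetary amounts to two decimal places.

CIF value: AUD 150112.42; import duty: AUD 22967.20

CIF = FCA price + pre-shipment costs + freight + insurance
CIF = 146074.60 + 913.28 + 2588.56 + 535.98 = 150112.42
Import duty = 150112.42 × 15.3% = 22967.20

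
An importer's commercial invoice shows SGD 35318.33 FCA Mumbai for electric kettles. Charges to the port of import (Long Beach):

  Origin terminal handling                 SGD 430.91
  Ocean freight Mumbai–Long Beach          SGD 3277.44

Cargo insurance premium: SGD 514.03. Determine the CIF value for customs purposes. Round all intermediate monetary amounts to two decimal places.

CIF value: SGD 39540.71

CIF = FCA price + pre-shipment costs + freight + insurance
CIF = 35318.33 + 430.91 + 3277.44 + 514.03 = 39540.71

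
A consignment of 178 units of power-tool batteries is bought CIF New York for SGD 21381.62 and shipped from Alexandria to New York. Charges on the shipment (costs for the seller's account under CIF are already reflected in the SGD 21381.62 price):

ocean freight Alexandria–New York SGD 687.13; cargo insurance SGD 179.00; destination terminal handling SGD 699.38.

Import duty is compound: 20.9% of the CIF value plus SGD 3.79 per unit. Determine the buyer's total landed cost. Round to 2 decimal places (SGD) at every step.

Total landed cost: SGD 27224.38

CIF: the seller pays costs through ocean freight and marine insurance to the destination port.
Already in the invoice (seller's account under CIF): freight, insurance — exclude.
The CIF price already equals the CIF value: 21381.62
Ad valorem component: 21381.62 × 20.9% = 4468.76
Specific component: 178 × 3.79 = 674.62
Import duty = 4468.76 + 674.62 = 5143.38
Buyer bears: destination terminal 699.38 + duty 5143.38 = 5842.76
Landed cost = invoice 21381.62 + 5842.76 = 27224.38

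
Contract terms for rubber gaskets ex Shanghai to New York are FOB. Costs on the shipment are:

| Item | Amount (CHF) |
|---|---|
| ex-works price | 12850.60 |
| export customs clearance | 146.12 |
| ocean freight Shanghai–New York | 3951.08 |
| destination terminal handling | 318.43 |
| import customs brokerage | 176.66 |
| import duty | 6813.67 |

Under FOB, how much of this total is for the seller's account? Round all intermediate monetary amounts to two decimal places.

Seller's account: CHF 12996.72

FOB: the seller bears costs until goods are on board at the origin port; the buyer bears freight, insurance and all costs thereafter.
Seller's account: goods 12850.60 + export clearance 146.12 = 12996.72
Buyer's account: freight 3951.08 + destination terminal 318.43 + brokerage 176.66 + duty 6813.67 = 11259.84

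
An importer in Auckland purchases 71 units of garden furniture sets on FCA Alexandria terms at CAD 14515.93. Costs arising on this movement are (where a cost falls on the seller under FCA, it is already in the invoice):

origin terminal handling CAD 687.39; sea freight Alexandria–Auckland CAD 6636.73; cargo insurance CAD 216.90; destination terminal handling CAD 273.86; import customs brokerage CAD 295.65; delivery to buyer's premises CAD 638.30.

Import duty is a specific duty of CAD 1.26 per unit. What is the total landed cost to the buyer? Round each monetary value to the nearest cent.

FCA: the seller delivers export-cleared goods to the carrier; the buyer bears costs from that point.
CIF value = FCA price + origin terminal + freight + insurance = 14515.93 + 687.39 + 6636.73 + 216.90 = 22056.95
Import duty = 71 × 1.26 = 89.46
Buyer bears: origin terminal 687.39 + freight 6636.73 + insurance 216.90 + destination terminal 273.86 + brokerage 295.65 + delivery 638.30 + duty 89.46 = 8838.29
Landed cost = invoice 14515.93 + 8838.29 = 23354.22

Total landed cost: CAD 23354.22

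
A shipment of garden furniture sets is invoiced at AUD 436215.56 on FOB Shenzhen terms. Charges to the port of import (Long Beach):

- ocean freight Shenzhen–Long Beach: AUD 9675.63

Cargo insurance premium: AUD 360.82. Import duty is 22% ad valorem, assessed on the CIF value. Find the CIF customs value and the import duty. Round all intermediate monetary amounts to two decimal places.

CIF value: AUD 446252.01; import duty: AUD 98175.44

CIF = FOB price + freight + insurance
CIF = 436215.56 + 9675.63 + 360.82 = 446252.01
Import duty = 446252.01 × 22% = 98175.44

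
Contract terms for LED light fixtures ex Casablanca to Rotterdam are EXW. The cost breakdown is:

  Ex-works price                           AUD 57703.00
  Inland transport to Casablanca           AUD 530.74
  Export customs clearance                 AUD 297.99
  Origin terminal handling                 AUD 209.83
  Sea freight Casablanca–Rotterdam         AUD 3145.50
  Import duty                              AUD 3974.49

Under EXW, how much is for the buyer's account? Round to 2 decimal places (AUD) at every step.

EXW: the seller makes goods available at their premises; the buyer bears all onward costs.
Seller's account: goods 57703.00 = 57703.00
Buyer's account: inland to port 530.74 + export clearance 297.99 + origin terminal 209.83 + freight 3145.50 + duty 3974.49 = 8158.55

Buyer's account: AUD 8158.55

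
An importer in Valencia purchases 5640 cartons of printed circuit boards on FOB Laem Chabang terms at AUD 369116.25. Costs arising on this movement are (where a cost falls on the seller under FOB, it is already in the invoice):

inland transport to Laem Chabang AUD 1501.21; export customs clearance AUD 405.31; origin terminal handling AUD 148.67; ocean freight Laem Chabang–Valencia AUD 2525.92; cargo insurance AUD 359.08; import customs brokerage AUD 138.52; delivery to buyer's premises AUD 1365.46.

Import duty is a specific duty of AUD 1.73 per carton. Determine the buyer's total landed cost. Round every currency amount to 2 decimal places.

FOB: the seller bears costs until goods are on board at the origin port; the buyer bears freight, insurance and all costs thereafter.
Already in the invoice (seller's account under FOB): inland to port, export clearance, origin terminal — exclude.
CIF value = FOB price + freight + insurance = 369116.25 + 2525.92 + 359.08 = 372001.25
Import duty = 5640 × 1.73 = 9757.20
Buyer bears: freight 2525.92 + insurance 359.08 + brokerage 138.52 + delivery 1365.46 + duty 9757.20 = 14146.18
Landed cost = invoice 369116.25 + 14146.18 = 383262.43

Total landed cost: AUD 383262.43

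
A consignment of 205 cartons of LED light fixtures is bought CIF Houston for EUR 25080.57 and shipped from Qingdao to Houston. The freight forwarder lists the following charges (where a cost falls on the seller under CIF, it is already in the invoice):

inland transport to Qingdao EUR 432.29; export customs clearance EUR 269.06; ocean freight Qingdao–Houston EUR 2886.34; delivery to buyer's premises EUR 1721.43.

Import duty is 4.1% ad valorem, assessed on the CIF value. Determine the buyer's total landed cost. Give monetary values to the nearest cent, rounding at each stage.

CIF: the seller pays costs through ocean freight and marine insurance to the destination port.
Already in the invoice (seller's account under CIF): inland to port, export clearance, freight — exclude.
The CIF price already equals the CIF value: 25080.57
Import duty = 25080.57 × 4.1% = 1028.30
Buyer bears: delivery 1721.43 + duty 1028.30 = 2749.73
Landed cost = invoice 25080.57 + 2749.73 = 27830.30

Total landed cost: EUR 27830.30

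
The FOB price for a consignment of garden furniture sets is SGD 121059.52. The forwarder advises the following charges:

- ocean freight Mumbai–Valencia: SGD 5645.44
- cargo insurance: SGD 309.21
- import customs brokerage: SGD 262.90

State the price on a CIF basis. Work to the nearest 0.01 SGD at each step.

CIF price: SGD 127014.17

Not relevant to the conversion: brokerage — on the buyer under both terms; not part of either seller's price.
From FOB to CIF, the seller additionally bears: freight, insurance.
CIF price = 121059.52 + 5645.44 + 309.21 = 127014.17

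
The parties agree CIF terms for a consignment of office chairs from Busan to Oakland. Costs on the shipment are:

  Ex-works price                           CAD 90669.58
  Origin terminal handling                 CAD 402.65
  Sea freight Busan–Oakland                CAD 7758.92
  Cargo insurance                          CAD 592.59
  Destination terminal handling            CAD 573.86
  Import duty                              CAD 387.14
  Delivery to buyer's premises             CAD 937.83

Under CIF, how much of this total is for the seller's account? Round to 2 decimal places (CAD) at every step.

Seller's account: CAD 99423.74

CIF: the seller pays costs through ocean freight and marine insurance to the destination port.
Seller's account: goods 90669.58 + origin terminal 402.65 + freight 7758.92 + insurance 592.59 = 99423.74
Buyer's account: destination terminal 573.86 + duty 387.14 + delivery 937.83 = 1898.83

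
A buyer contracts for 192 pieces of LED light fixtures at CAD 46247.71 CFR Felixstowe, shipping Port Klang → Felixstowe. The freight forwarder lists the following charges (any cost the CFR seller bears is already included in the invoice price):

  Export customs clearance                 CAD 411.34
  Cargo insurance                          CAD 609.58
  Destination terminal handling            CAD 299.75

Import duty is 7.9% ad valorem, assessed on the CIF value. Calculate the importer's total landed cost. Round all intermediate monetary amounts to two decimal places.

CFR: the seller pays costs through ocean freight to the destination port, but not insurance.
Already in the invoice (seller's account under CFR): export clearance — exclude.
CIF value = CFR price + insurance = 46247.71 + 609.58 = 46857.29
Import duty = 46857.29 × 7.9% = 3701.73
Buyer bears: insurance 609.58 + destination terminal 299.75 + duty 3701.73 = 4611.06
Landed cost = invoice 46247.71 + 4611.06 = 50858.77

Total landed cost: CAD 50858.77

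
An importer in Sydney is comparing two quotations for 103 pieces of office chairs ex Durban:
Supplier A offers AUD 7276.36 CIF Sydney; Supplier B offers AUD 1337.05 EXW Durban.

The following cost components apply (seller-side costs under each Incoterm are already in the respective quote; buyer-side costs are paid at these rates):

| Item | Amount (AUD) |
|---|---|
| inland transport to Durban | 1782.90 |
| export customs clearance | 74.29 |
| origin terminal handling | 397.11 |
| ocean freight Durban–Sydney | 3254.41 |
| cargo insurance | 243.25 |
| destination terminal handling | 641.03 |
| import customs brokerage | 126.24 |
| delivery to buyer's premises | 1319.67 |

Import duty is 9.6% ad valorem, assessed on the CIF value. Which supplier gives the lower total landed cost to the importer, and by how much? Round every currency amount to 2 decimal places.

Supplier B is cheaper by AUD 205.34

Supplier A (CIF):
The CIF price already equals the CIF value: 7276.36
Import duty = 7276.36 × 9.6% = 698.53
Buyer bears (A): 641.03 + 126.24 + 1319.67 = 2086.94
Landed cost (A) = invoice 7276.36 + 2086.94 + duty 698.53 = 10061.83
Supplier B (EXW):
CIF value = EXW price + inland to port + export clearance + origin terminal + freight + insurance = 1337.05 + 1782.90 + 74.29 + 397.11 + 3254.41 + 243.25 = 7089.01
Import duty = 7089.01 × 9.6% = 680.54
Buyer bears (B): 1782.90 + 74.29 + 397.11 + 3254.41 + 243.25 + 641.03 + 126.24 + 1319.67 = 7838.90
Landed cost (B) = invoice 1337.05 + 7838.90 + duty 680.54 = 9856.49
Difference = |10061.83 − 9856.49| = 205.34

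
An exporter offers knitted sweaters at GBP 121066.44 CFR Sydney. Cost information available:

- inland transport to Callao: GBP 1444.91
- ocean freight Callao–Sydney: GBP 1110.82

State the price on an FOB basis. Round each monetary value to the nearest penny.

FOB price: GBP 119955.62

Not relevant to the conversion: inland to port — on the seller under both CFR and FOB; already in the CFR price and stays in the FOB price.
From CFR to FOB, the seller no longer bears: freight.
FOB price = 121066.44 − 1110.82 = 119955.62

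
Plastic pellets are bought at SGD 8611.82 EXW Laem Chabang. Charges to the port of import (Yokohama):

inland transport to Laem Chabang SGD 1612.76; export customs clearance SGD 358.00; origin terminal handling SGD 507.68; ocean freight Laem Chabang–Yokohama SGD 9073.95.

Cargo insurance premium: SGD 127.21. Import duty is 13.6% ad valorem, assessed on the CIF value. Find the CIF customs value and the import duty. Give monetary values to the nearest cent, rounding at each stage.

CIF = EXW price + pre-shipment costs + freight + insurance
CIF = 8611.82 + 1612.76 + 358.00 + 507.68 + 9073.95 + 127.21 = 20291.42
Import duty = 20291.42 × 13.6% = 2759.63

CIF value: SGD 20291.42; import duty: SGD 2759.63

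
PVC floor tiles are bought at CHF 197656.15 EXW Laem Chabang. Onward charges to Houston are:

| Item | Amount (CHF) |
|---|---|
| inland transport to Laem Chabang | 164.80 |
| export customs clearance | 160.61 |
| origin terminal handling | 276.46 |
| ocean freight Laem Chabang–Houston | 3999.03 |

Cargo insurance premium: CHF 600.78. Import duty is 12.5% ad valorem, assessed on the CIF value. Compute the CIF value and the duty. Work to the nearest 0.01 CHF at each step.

CIF = EXW price + pre-shipment costs + freight + insurance
CIF = 197656.15 + 164.80 + 160.61 + 276.46 + 3999.03 + 600.78 = 202857.83
Import duty = 202857.83 × 12.5% = 25357.23

CIF value: CHF 202857.83; import duty: CHF 25357.23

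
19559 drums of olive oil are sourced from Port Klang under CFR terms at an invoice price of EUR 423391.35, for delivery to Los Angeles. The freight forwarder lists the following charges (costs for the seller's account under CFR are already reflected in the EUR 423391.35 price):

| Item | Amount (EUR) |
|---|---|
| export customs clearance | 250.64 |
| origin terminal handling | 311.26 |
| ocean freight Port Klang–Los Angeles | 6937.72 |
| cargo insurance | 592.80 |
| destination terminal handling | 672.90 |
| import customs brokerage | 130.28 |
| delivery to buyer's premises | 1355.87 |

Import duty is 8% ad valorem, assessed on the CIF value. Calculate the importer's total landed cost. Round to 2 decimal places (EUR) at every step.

CFR: the seller pays costs through ocean freight to the destination port, but not insurance.
Already in the invoice (seller's account under CFR): export clearance, origin terminal, freight — exclude.
CIF value = CFR price + insurance = 423391.35 + 592.80 = 423984.15
Import duty = 423984.15 × 8% = 33918.73
Buyer bears: insurance 592.80 + destination terminal 672.90 + brokerage 130.28 + delivery 1355.87 + duty 33918.73 = 36670.58
Landed cost = invoice 423391.35 + 36670.58 = 460061.93

Total landed cost: EUR 460061.93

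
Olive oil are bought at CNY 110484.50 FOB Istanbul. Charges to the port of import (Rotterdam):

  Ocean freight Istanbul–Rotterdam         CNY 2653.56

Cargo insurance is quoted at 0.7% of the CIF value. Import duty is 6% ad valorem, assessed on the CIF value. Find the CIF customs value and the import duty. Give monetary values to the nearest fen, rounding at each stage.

CIF value: CNY 113935.61; import duty: CNY 6836.14

Let C be the CIF value. C = FOB price + freight + 0.7% × C
C − 0.7% × C = 110484.50 + 2653.56
0.993 × C = 113138.06
C = 113138.06 / 0.993 = 113935.61
Insurance premium = 0.7% × 113935.61 = 797.55
Import duty = 113935.61 × 6% = 6836.14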